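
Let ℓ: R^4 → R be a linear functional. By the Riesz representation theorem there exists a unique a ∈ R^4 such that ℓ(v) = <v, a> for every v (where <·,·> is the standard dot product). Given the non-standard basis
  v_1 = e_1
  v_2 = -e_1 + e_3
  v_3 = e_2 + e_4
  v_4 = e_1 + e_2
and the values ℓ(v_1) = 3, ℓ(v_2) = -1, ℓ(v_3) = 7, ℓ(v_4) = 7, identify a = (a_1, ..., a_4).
a = (3, 4, 2, 3)

Write a = (a_1, ..., a_4) in the standard basis. For each basis vector v_i, ℓ(v_i) = <v_i, a> is a linear equation in the a_j's. Collect the n equations into a matrix system V a = ℓ, where row i of V is v_i (expressed in the standard basis). Since V is invertible (lower-triangular with 1s on the diagonal, up to permutation), solve by back-substitution:
  V =
[[1, 0, 0, 0],
 [-1, 0, 1, 0],
 [0, 1, 0, 1],
 [1, 1, 0, 0]]
  V a = (3, -1, 7, 7)
Solving gives a = (3, 4, 2, 3).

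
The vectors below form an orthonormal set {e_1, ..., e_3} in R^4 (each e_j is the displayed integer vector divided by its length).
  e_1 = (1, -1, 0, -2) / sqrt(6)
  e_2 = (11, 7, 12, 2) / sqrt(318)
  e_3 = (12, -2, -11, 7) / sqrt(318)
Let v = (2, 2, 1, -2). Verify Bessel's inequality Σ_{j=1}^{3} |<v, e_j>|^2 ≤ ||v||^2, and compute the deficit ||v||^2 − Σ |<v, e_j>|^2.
Σ |<v, e_j>|^2 = 53/6; ||v||^2 = 13; deficit = 25/6

Write each e_j = u_j / sqrt(<u_j, u_j>) where u_j is the displayed integer vector. Then <v, e_j> = <v, u_j> / sqrt(<u_j, u_j>), so |<v, e_j>|^2 = <v, u_j>^2 / <u_j, u_j>.
Coefficients: <v, e_1> = 4/sqrt(6), <v, e_2> = 44/sqrt(318), <v, e_3> = -5/sqrt(318).
Square and sum: Σ |<v, e_j>|^2 = 53/6.
Compute ||v||^2 = v·v = 13.
Deficit = 13 − 53/6 = 25/6 ≥ 0, confirming Bessel's inequality. (The deficit equals ||v − Σ <v,e_j> e_j||^2, the squared distance from v to span{e_j}.)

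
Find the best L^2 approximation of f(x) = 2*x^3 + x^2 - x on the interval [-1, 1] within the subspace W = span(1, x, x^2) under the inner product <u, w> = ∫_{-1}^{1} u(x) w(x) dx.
g(x) = x^2 + x/5

The best approximation g ∈ W is the orthogonal projection of f onto W. Writing g = a_0 + a_1 x + a_2 x^2, the coefficients solve the normal equations G · a = b where
  G_{ij} = <φ_i, φ_j> and b_i = <f, φ_i>, with φ_0 = 1, φ_1 = x, φ_2 = x^2.
G =
  [2, 0, 2/3]
  [0, 2/3, 0]
  [2/3, 0, 2/5],
b = (2/3, 2/15, 2/5).
Solving gives a_0 = 0, a_1 = 1/5, a_2 = 1, so
  g(x) = x^2 + x/5.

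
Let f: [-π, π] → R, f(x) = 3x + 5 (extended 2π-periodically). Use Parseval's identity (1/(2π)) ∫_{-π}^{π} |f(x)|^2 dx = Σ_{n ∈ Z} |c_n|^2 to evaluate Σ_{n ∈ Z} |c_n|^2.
Σ |c_n|^2 = 3π^2 + 25

Expand and integrate term by term over [-π, π]:
  ∫ (3x)^2 dx = 9·(2π^3/3); ∫ 2·3·(5)·x dx = 0 (odd integrand); ∫ 5^2 dx = 25·2π.
So (1/(2π)) ∫_{-π}^{π} (3x + 5)^2 dx = 9π^2/3 + 25 = 3π^2 + 25.
Parseval ⇒ Σ |c_n|^2 = 3π^2 + 25.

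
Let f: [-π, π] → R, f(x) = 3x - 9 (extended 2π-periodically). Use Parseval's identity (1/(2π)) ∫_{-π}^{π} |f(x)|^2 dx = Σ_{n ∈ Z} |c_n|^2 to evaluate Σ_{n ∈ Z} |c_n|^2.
Σ |c_n|^2 = 3π^2 + 81

Expand and integrate term by term over [-π, π]:
  ∫ (3x)^2 dx = 9·(2π^3/3); ∫ 2·3·(-9)·x dx = 0 (odd integrand); ∫ (-9)^2 dx = 81·2π.
So (1/(2π)) ∫_{-π}^{π} (3x - 9)^2 dx = 9π^2/3 + 81 = 3π^2 + 81.
Parseval ⇒ Σ |c_n|^2 = 3π^2 + 81.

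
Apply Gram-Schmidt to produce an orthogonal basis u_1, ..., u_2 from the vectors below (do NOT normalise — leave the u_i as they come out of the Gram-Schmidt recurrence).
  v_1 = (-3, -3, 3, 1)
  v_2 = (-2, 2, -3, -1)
Orthogonal basis:
  u_1 = (-3, -3, 3, 1)
  u_2 = (-43/14, 13/14, -27/14, -9/14)

Apply the Gram-Schmidt recurrence
  u_1 = v_1
  u_i = v_i − Σ_{j<i} ((v_i · u_j) / (u_j · u_j)) · u_j.

Step by step this gives:
  u_1 = (-3, -3, 3, 1)
  u_2 = (-43/14, 13/14, -27/14, -9/14)

Orthogonality check:
  u_2 · u_1 = 0 (should be 0)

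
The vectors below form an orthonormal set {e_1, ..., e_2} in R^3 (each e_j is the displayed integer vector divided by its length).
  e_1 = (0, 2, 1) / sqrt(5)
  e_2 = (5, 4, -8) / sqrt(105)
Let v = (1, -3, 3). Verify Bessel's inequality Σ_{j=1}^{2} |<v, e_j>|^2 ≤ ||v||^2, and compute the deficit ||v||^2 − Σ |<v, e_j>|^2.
Σ |<v, e_j>|^2 = 230/21; ||v||^2 = 19; deficit = 169/21

Write each e_j = u_j / sqrt(<u_j, u_j>) where u_j is the displayed integer vector. Then <v, e_j> = <v, u_j> / sqrt(<u_j, u_j>), so |<v, e_j>|^2 = <v, u_j>^2 / <u_j, u_j>.
Coefficients: <v, e_1> = -3/sqrt(5), <v, e_2> = -31/sqrt(105).
Square and sum: Σ |<v, e_j>|^2 = 230/21.
Compute ||v||^2 = v·v = 19.
Deficit = 19 − 230/21 = 169/21 ≥ 0, confirming Bessel's inequality. (The deficit equals ||v − Σ <v,e_j> e_j||^2, the squared distance from v to span{e_j}.)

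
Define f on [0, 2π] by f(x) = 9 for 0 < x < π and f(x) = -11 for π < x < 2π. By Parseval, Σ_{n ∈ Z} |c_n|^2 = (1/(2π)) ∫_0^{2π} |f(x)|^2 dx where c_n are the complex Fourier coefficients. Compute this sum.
Σ |c_n|^2 = 101

Parseval equates the L^2 energy of f (normalised by 1/(2π)) with the ℓ^2 sum of its Fourier coefficients: (1/(2π)) ∫_0^{2π} |f|^2 = Σ |c_n|^2.
Compute the left side: (1/(2π)) [∫_0^π 9^2 dx + ∫_π^{2π} (-11)^2 dx] = (1/(2π)) · (81π + 121π) = (81 + 121)/2 = 101.
So Σ_{n ∈ Z} |c_n|^2 = 101.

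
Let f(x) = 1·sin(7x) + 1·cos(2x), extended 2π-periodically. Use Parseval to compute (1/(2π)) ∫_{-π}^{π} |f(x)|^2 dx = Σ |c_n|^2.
Σ |c_n|^2 = 1

Expand |f|^2 and use orthogonality of {sin(nx), cos(mx)} on [-π, π]:
  ∫_{-π}^{π} sin(nx)^2 dx = π, ∫ cos(mx)^2 dx = π, and cross terms integrate to 0.
So ∫_{-π}^{π} f(x)^2 dx = 1^2 · π + 1^2 · π = (1 + 1)π.
Divide by 2π: (1 + 1)/2 = 1.
By Parseval, this equals Σ |c_n|^2.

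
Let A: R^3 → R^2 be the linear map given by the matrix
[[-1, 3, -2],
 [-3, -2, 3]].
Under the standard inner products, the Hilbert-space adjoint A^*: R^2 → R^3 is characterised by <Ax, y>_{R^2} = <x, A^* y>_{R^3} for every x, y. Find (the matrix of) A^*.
A^* = A^T =
[[-1, -3],
 [3, -2],
 [-2, 3]]

For real matrices with standard dot products, the defining identity <Ax, y> = <x, A^* y> gives (Ax)^T y = x^T (A^*) y, i.e. x^T A^T y = x^T (A^*) y. Since this holds for all x, y, we must have A^* = A^T. Therefore
A^* =
[[-1, -3],
 [3, -2],
 [-2, 3]].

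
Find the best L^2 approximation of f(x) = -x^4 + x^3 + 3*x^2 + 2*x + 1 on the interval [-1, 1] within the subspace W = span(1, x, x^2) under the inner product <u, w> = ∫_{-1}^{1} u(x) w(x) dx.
g(x) = 15*x^2/7 + 13*x/5 + 38/35

The best approximation g ∈ W is the orthogonal projection of f onto W. Writing g = a_0 + a_1 x + a_2 x^2, the coefficients solve the normal equations G · a = b where
  G_{ij} = <φ_i, φ_j> and b_i = <f, φ_i>, with φ_0 = 1, φ_1 = x, φ_2 = x^2.
G =
  [2, 0, 2/3]
  [0, 2/3, 0]
  [2/3, 0, 2/5],
b = (18/5, 26/15, 166/105).
Solving gives a_0 = 38/35, a_1 = 13/5, a_2 = 15/7, so
  g(x) = 15*x^2/7 + 13*x/5 + 38/35.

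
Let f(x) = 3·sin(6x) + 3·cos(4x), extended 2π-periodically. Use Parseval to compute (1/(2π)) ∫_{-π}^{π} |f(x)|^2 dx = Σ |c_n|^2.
Σ |c_n|^2 = 9

Expand |f|^2 and use orthogonality of {sin(nx), cos(mx)} on [-π, π]:
  ∫_{-π}^{π} sin(nx)^2 dx = π, ∫ cos(mx)^2 dx = π, and cross terms integrate to 0.
So ∫_{-π}^{π} f(x)^2 dx = 3^2 · π + 3^2 · π = (9 + 9)π.
Divide by 2π: (9 + 9)/2 = 9.
By Parseval, this equals Σ |c_n|^2.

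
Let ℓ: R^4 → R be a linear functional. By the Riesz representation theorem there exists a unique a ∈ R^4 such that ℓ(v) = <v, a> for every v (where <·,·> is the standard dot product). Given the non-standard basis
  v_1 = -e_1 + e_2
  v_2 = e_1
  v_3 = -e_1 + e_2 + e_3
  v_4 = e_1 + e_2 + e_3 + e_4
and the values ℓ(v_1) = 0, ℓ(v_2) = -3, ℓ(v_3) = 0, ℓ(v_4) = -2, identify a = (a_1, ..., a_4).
a = (-3, -3, 0, 4)

Write a = (a_1, ..., a_4) in the standard basis. For each basis vector v_i, ℓ(v_i) = <v_i, a> is a linear equation in the a_j's. Collect the n equations into a matrix system V a = ℓ, where row i of V is v_i (expressed in the standard basis). Since V is invertible (lower-triangular with 1s on the diagonal, up to permutation), solve by back-substitution:
  V =
[[-1, 1, 0, 0],
 [1, 0, 0, 0],
 [-1, 1, 1, 0],
 [1, 1, 1, 1]]
  V a = (0, -3, 0, -2)
Solving gives a = (-3, -3, 0, 4).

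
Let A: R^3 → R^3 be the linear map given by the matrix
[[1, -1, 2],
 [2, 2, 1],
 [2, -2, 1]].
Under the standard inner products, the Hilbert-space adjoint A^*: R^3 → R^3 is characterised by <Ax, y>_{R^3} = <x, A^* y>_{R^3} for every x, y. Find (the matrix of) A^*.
A^* = A^T =
[[1, 2, 2],
 [-1, 2, -2],
 [2, 1, 1]]

For real matrices with standard dot products, the defining identity <Ax, y> = <x, A^* y> gives (Ax)^T y = x^T (A^*) y, i.e. x^T A^T y = x^T (A^*) y. Since this holds for all x, y, we must have A^* = A^T. Therefore
A^* =
[[1, 2, 2],
 [-1, 2, -2],
 [2, 1, 1]].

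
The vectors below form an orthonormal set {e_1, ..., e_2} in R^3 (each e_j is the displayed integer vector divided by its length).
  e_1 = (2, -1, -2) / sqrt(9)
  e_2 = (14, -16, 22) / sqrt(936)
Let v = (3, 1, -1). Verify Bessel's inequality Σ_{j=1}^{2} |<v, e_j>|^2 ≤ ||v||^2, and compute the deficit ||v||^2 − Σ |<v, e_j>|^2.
Σ |<v, e_j>|^2 = 71/13; ||v||^2 = 11; deficit = 72/13

Write each e_j = u_j / sqrt(<u_j, u_j>) where u_j is the displayed integer vector. Then <v, e_j> = <v, u_j> / sqrt(<u_j, u_j>), so |<v, e_j>|^2 = <v, u_j>^2 / <u_j, u_j>.
Coefficients: <v, e_1> = 7/sqrt(9), <v, e_2> = 4/sqrt(936).
Square and sum: Σ |<v, e_j>|^2 = 71/13.
Compute ||v||^2 = v·v = 11.
Deficit = 11 − 71/13 = 72/13 ≥ 0, confirming Bessel's inequality. (The deficit equals ||v − Σ <v,e_j> e_j||^2, the squared distance from v to span{e_j}.)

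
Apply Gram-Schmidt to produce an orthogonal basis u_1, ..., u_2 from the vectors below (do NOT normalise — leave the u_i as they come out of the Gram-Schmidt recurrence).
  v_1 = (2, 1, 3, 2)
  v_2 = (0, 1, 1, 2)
Orthogonal basis:
  u_1 = (2, 1, 3, 2)
  u_2 = (-8/9, 5/9, -1/3, 10/9)

Apply the Gram-Schmidt recurrence
  u_1 = v_1
  u_i = v_i − Σ_{j<i} ((v_i · u_j) / (u_j · u_j)) · u_j.

Step by step this gives:
  u_1 = (2, 1, 3, 2)
  u_2 = (-8/9, 5/9, -1/3, 10/9)

Orthogonality check:
  u_2 · u_1 = 0 (should be 0)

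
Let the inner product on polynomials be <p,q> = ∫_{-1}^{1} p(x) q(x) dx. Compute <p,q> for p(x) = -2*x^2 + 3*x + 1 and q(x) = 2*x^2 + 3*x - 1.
<p,q> = 76/15

Expand the product: p(x)·q(x) = -4*x^4 + 13*x^2 - 1.
∫_{-1}^{1} of each monomial x^k gives [2/(k+1) if k even, 0 if k odd]. Integrating term-by-term (or equivalently evaluating the antiderivative F(x) = -4*x^5/5 + 13*x^3/3 - x at the endpoints):
  F(1) − F(−1) = 38/15 − (-38/15) = 76/15.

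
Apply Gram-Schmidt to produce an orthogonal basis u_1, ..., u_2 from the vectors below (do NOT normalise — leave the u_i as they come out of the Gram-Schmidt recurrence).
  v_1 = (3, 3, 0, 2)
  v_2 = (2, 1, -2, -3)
Orthogonal basis:
  u_1 = (3, 3, 0, 2)
  u_2 = (35/22, 13/22, -2, -36/11)

Apply the Gram-Schmidt recurrence
  u_1 = v_1
  u_i = v_i − Σ_{j<i} ((v_i · u_j) / (u_j · u_j)) · u_j.

Step by step this gives:
  u_1 = (3, 3, 0, 2)
  u_2 = (35/22, 13/22, -2, -36/11)

Orthogonality check:
  u_2 · u_1 = 0 (should be 0)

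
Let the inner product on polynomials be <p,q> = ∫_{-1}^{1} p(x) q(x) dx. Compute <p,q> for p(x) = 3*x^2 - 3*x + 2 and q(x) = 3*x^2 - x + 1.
<p,q> = 78/5

Expand the product: p(x)·q(x) = 9*x^4 - 12*x^3 + 12*x^2 - 5*x + 2.
∫_{-1}^{1} of each monomial x^k gives [2/(k+1) if k even, 0 if k odd]. Integrating term-by-term (or equivalently evaluating the antiderivative F(x) = 9*x^5/5 - 3*x^4 + 4*x^3 - 5*x^2/2 + 2*x at the endpoints):
  F(1) − F(−1) = 23/10 − (-133/10) = 78/5.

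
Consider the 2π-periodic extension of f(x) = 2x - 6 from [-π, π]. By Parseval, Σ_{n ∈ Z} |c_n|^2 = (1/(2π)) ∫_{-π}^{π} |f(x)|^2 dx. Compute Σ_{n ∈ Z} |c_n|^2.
Σ |c_n|^2 = 4π^2/3 + 36

Expand and integrate term by term over [-π, π]:
  ∫ (2x)^2 dx = 4·(2π^3/3); ∫ 2·2·(-6)·x dx = 0 (odd integrand); ∫ (-6)^2 dx = 36·2π.
So (1/(2π)) ∫_{-π}^{π} (2x - 6)^2 dx = 4π^2/3 + 36 = 4π^2/3 + 36.
Parseval ⇒ Σ |c_n|^2 = 4π^2/3 + 36.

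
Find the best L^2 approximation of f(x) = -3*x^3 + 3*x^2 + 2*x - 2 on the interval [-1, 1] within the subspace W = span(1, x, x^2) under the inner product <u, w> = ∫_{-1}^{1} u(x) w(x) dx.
g(x) = 3*x^2 + x/5 - 2

The best approximation g ∈ W is the orthogonal projection of f onto W. Writing g = a_0 + a_1 x + a_2 x^2, the coefficients solve the normal equations G · a = b where
  G_{ij} = <φ_i, φ_j> and b_i = <f, φ_i>, with φ_0 = 1, φ_1 = x, φ_2 = x^2.
G =
  [2, 0, 2/3]
  [0, 2/3, 0]
  [2/3, 0, 2/5],
b = (-2, 2/15, -2/15).
Solving gives a_0 = -2, a_1 = 1/5, a_2 = 3, so
  g(x) = 3*x^2 + x/5 - 2.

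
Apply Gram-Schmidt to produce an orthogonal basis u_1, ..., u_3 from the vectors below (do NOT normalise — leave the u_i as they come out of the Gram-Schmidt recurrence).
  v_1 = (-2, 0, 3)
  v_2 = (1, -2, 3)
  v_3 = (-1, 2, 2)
Orthogonal basis:
  u_1 = (-2, 0, 3)
  u_2 = (27/13, -2, 18/13)
  u_3 = (120/133, 180/133, 80/133)

Apply the Gram-Schmidt recurrence
  u_1 = v_1
  u_i = v_i − Σ_{j<i} ((v_i · u_j) / (u_j · u_j)) · u_j.

Step by step this gives:
  u_1 = (-2, 0, 3)
  u_2 = (27/13, -2, 18/13)
  u_3 = (120/133, 180/133, 80/133)

Orthogonality check:
  u_2 · u_1 = 0 (should be 0)
  u_3 · u_1 = 0 (should be 0)
  u_3 · u_2 = 0 (should be 0)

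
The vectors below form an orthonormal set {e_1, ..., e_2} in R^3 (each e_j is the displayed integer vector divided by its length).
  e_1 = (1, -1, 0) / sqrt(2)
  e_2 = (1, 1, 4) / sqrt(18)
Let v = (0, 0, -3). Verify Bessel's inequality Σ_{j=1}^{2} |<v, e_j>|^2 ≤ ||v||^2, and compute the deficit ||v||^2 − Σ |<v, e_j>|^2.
Σ |<v, e_j>|^2 = 8; ||v||^2 = 9; deficit = 1

Write each e_j = u_j / sqrt(<u_j, u_j>) where u_j is the displayed integer vector. Then <v, e_j> = <v, u_j> / sqrt(<u_j, u_j>), so |<v, e_j>|^2 = <v, u_j>^2 / <u_j, u_j>.
Coefficients: <v, e_1> = 0/sqrt(2), <v, e_2> = -12/sqrt(18).
Square and sum: Σ |<v, e_j>|^2 = 8.
Compute ||v||^2 = v·v = 9.
Deficit = 9 − 8 = 1 ≥ 0, confirming Bessel's inequality. (The deficit equals ||v − Σ <v,e_j> e_j||^2, the squared distance from v to span{e_j}.)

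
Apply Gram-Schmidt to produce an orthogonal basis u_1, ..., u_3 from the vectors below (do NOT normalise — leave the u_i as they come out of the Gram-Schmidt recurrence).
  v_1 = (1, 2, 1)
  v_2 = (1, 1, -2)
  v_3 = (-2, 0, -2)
Orthogonal basis:
  u_1 = (1, 2, 1)
  u_2 = (5/6, 2/3, -13/6)
  u_3 = (-12/7, 36/35, -12/35)

Apply the Gram-Schmidt recurrence
  u_1 = v_1
  u_i = v_i − Σ_{j<i} ((v_i · u_j) / (u_j · u_j)) · u_j.

Step by step this gives:
  u_1 = (1, 2, 1)
  u_2 = (5/6, 2/3, -13/6)
  u_3 = (-12/7, 36/35, -12/35)

Orthogonality check:
  u_2 · u_1 = 0 (should be 0)
  u_3 · u_1 = 0 (should be 0)
  u_3 · u_2 = 0 (should be 0)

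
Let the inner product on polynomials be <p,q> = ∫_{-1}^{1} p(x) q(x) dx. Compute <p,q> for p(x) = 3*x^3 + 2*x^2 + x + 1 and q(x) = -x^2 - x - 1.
<p,q> = -20/3

Expand the product: p(x)·q(x) = -3*x^5 - 5*x^4 - 6*x^3 - 4*x^2 - 2*x - 1.
∫_{-1}^{1} of each monomial x^k gives [2/(k+1) if k even, 0 if k odd]. Integrating term-by-term (or equivalently evaluating the antiderivative F(x) = -x^6/2 - x^5 - 3*x^4/2 - 4*x^3/3 - x^2 - x at the endpoints):
  F(1) − F(−1) = -19/3 − (1/3) = -20/3.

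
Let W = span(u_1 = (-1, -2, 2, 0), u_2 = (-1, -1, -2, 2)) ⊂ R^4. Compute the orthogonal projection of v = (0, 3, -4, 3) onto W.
proj_W(v) = (44/89, 173/89, -428/89, 170/89)

Set up U = [u_1 | ... | u_2] ∈ R^(4×2). The projector onto W = col(U) is P = U (U^T U)^(-1) U^T.
Compute U^T U =
  [9, -1]
  [-1, 10],
and U^T v = (-14, 11).
Solve U^T U · c = U^T v for the coefficients: c = (-129/89, 85/89). The projection is proj_W(v) = U c.
Check: (v - proj_W(v)) · u_1 = 0  (should be 0).
Check: (v - proj_W(v)) · u_2 = 0  (should be 0).
Result: proj_W(v) = (44/89, 173/89, -428/89, 170/89).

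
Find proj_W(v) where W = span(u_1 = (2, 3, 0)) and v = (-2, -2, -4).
proj_W(v) = (-20/13, -30/13, 0)

Set up U = [u_1 | ... | u_1] ∈ R^(3×1). The projector onto W = col(U) is P = U (U^T U)^(-1) U^T.
Compute U^T U =
  [13],
and U^T v = (-10).
Solve U^T U · c = U^T v for the coefficients: c = (-10/13). The projection is proj_W(v) = U c.
Check: (v - proj_W(v)) · u_1 = 0  (should be 0).
Result: proj_W(v) = (-20/13, -30/13, 0).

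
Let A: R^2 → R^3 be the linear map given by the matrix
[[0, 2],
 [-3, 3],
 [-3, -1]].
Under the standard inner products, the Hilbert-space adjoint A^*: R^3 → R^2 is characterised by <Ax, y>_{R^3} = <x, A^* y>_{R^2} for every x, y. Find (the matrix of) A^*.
A^* = A^T =
[[0, -3, -3],
 [2, 3, -1]]

For real matrices with standard dot products, the defining identity <Ax, y> = <x, A^* y> gives (Ax)^T y = x^T (A^*) y, i.e. x^T A^T y = x^T (A^*) y. Since this holds for all x, y, we must have A^* = A^T. Therefore
A^* =
[[0, -3, -3],
 [2, 3, -1]].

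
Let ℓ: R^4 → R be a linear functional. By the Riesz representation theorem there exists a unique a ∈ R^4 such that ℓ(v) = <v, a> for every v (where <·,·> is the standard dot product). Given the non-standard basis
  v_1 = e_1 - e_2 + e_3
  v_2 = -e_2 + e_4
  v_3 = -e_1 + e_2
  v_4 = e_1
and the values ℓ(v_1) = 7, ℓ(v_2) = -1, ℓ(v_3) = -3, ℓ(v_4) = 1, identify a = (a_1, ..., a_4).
a = (1, -2, 4, -3)

Write a = (a_1, ..., a_4) in the standard basis. For each basis vector v_i, ℓ(v_i) = <v_i, a> is a linear equation in the a_j's. Collect the n equations into a matrix system V a = ℓ, where row i of V is v_i (expressed in the standard basis). Since V is invertible (lower-triangular with 1s on the diagonal, up to permutation), solve by back-substitution:
  V =
[[1, -1, 1, 0],
 [0, -1, 0, 1],
 [-1, 1, 0, 0],
 [1, 0, 0, 0]]
  V a = (7, -1, -3, 1)
Solving gives a = (1, -2, 4, -3).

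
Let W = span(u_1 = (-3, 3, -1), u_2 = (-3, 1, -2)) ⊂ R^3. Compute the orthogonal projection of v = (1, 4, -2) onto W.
proj_W(v) = (-15/14, 193/70, 17/35)

Set up U = [u_1 | ... | u_2] ∈ R^(3×2). The projector onto W = col(U) is P = U (U^T U)^(-1) U^T.
Compute U^T U =
  [19, 14]
  [14, 14],
and U^T v = (11, 5).
Solve U^T U · c = U^T v for the coefficients: c = (6/5, -59/70). The projection is proj_W(v) = U c.
Check: (v - proj_W(v)) · u_1 = 0  (should be 0).
Check: (v - proj_W(v)) · u_2 = 0  (should be 0).
Result: proj_W(v) = (-15/14, 193/70, 17/35).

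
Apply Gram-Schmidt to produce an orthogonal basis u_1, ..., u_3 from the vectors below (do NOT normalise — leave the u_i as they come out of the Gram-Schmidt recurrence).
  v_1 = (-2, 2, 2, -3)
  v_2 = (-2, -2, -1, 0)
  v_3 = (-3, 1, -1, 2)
Orthogonal basis:
  u_1 = (-2, 2, 2, -3)
  u_2 = (-46/21, -38/21, -17/21, -2/7)
  u_3 = (-65/37, 75/37, -20/37, 80/37)

Apply the Gram-Schmidt recurrence
  u_1 = v_1
  u_i = v_i − Σ_{j<i} ((v_i · u_j) / (u_j · u_j)) · u_j.

Step by step this gives:
  u_1 = (-2, 2, 2, -3)
  u_2 = (-46/21, -38/21, -17/21, -2/7)
  u_3 = (-65/37, 75/37, -20/37, 80/37)

Orthogonality check:
  u_2 · u_1 = 0 (should be 0)
  u_3 · u_1 = 0 (should be 0)
  u_3 · u_2 = 0 (should be 0)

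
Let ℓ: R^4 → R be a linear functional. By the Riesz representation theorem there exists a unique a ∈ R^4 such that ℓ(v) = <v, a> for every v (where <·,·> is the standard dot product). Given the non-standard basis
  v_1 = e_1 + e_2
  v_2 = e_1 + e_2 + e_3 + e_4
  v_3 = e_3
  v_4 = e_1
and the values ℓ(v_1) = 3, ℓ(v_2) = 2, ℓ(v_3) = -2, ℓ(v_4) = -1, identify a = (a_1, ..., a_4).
a = (-1, 4, -2, 1)

Write a = (a_1, ..., a_4) in the standard basis. For each basis vector v_i, ℓ(v_i) = <v_i, a> is a linear equation in the a_j's. Collect the n equations into a matrix system V a = ℓ, where row i of V is v_i (expressed in the standard basis). Since V is invertible (lower-triangular with 1s on the diagonal, up to permutation), solve by back-substitution:
  V =
[[1, 1, 0, 0],
 [1, 1, 1, 1],
 [0, 0, 1, 0],
 [1, 0, 0, 0]]
  V a = (3, 2, -2, -1)
Solving gives a = (-1, 4, -2, 1).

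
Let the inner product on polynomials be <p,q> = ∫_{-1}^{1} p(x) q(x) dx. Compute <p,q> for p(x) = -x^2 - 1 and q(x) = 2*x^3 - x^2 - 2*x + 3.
<p,q> = -104/15

Expand the product: p(x)·q(x) = -2*x^5 + x^4 - 2*x^2 + 2*x - 3.
∫_{-1}^{1} of each monomial x^k gives [2/(k+1) if k even, 0 if k odd]. Integrating term-by-term (or equivalently evaluating the antiderivative F(x) = -x^6/3 + x^5/5 - 2*x^3/3 + x^2 - 3*x at the endpoints):
  F(1) − F(−1) = -14/5 − (62/15) = -104/15.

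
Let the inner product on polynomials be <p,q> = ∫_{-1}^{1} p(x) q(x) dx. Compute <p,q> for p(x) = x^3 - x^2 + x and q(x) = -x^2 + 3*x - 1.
<p,q> = 64/15

Expand the product: p(x)·q(x) = -x^5 + 4*x^4 - 5*x^3 + 4*x^2 - x.
∫_{-1}^{1} of each monomial x^k gives [2/(k+1) if k even, 0 if k odd]. Integrating term-by-term (or equivalently evaluating the antiderivative F(x) = -x^6/6 + 4*x^5/5 - 5*x^4/4 + 4*x^3/3 - x^2/2 at the endpoints):
  F(1) − F(−1) = 13/60 − (-81/20) = 64/15.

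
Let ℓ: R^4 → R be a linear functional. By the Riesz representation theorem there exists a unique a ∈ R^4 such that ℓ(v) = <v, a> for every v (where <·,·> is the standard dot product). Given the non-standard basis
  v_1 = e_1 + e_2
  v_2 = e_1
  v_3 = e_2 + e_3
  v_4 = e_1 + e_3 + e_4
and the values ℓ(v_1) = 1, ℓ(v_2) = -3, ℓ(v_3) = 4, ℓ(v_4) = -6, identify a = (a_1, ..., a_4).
a = (-3, 4, 0, -3)

Write a = (a_1, ..., a_4) in the standard basis. For each basis vector v_i, ℓ(v_i) = <v_i, a> is a linear equation in the a_j's. Collect the n equations into a matrix system V a = ℓ, where row i of V is v_i (expressed in the standard basis). Since V is invertible (lower-triangular with 1s on the diagonal, up to permutation), solve by back-substitution:
  V =
[[1, 1, 0, 0],
 [1, 0, 0, 0],
 [0, 1, 1, 0],
 [1, 0, 1, 1]]
  V a = (1, -3, 4, -6)
Solving gives a = (-3, 4, 0, -3).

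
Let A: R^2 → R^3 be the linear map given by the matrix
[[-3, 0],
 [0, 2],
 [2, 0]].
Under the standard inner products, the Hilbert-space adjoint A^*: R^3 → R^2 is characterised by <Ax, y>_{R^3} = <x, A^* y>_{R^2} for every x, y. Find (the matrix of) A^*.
A^* = A^T =
[[-3, 0, 2],
 [0, 2, 0]]

For real matrices with standard dot products, the defining identity <Ax, y> = <x, A^* y> gives (Ax)^T y = x^T (A^*) y, i.e. x^T A^T y = x^T (A^*) y. Since this holds for all x, y, we must have A^* = A^T. Therefore
A^* =
[[-3, 0, 2],
 [0, 2, 0]].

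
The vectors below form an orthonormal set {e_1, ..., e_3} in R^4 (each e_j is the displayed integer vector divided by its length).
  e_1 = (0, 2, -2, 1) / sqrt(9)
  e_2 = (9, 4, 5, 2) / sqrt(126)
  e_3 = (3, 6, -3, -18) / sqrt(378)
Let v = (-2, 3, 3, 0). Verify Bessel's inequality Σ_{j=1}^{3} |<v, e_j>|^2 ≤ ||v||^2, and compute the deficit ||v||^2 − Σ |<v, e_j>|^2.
Σ |<v, e_j>|^2 = 2/3; ||v||^2 = 22; deficit = 64/3

Write each e_j = u_j / sqrt(<u_j, u_j>) where u_j is the displayed integer vector. Then <v, e_j> = <v, u_j> / sqrt(<u_j, u_j>), so |<v, e_j>|^2 = <v, u_j>^2 / <u_j, u_j>.
Coefficients: <v, e_1> = 0/sqrt(9), <v, e_2> = 9/sqrt(126), <v, e_3> = 3/sqrt(378).
Square and sum: Σ |<v, e_j>|^2 = 2/3.
Compute ||v||^2 = v·v = 22.
Deficit = 22 − 2/3 = 64/3 ≥ 0, confirming Bessel's inequality. (The deficit equals ||v − Σ <v,e_j> e_j||^2, the squared distance from v to span{e_j}.)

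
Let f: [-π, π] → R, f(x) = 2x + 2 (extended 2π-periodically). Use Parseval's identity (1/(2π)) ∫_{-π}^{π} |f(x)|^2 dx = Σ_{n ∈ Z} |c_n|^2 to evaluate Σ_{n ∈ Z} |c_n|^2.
Σ |c_n|^2 = 4π^2/3 + 4

Expand and integrate term by term over [-π, π]:
  ∫ (2x)^2 dx = 4·(2π^3/3); ∫ 2·2·(2)·x dx = 0 (odd integrand); ∫ 2^2 dx = 4·2π.
So (1/(2π)) ∫_{-π}^{π} (2x + 2)^2 dx = 4π^2/3 + 4 = 4π^2/3 + 4.
Parseval ⇒ Σ |c_n|^2 = 4π^2/3 + 4.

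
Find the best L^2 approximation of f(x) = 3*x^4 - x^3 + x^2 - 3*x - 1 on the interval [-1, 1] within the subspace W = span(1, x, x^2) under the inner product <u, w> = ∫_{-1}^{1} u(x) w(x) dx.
g(x) = 25*x^2/7 - 18*x/5 - 44/35

The best approximation g ∈ W is the orthogonal projection of f onto W. Writing g = a_0 + a_1 x + a_2 x^2, the coefficients solve the normal equations G · a = b where
  G_{ij} = <φ_i, φ_j> and b_i = <f, φ_i>, with φ_0 = 1, φ_1 = x, φ_2 = x^2.
G =
  [2, 0, 2/3]
  [0, 2/3, 0]
  [2/3, 0, 2/5],
b = (-2/15, -12/5, 62/105).
Solving gives a_0 = -44/35, a_1 = -18/5, a_2 = 25/7, so
  g(x) = 25*x^2/7 - 18*x/5 - 44/35.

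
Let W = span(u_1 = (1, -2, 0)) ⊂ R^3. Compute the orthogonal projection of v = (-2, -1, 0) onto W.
proj_W(v) = (0, 0, 0)

Set up U = [u_1 | ... | u_1] ∈ R^(3×1). The projector onto W = col(U) is P = U (U^T U)^(-1) U^T.
Compute U^T U =
  [5],
and U^T v = (0).
Solve U^T U · c = U^T v for the coefficients: c = (0). The projection is proj_W(v) = U c.
Check: (v - proj_W(v)) · u_1 = 0  (should be 0).
Result: proj_W(v) = (0, 0, 0).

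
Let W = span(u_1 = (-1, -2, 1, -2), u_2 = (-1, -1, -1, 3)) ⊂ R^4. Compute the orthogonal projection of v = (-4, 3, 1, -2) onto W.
proj_W(v) = (9/26, 3/13, 15/26, -21/13)

Set up U = [u_1 | ... | u_2] ∈ R^(4×2). The projector onto W = col(U) is P = U (U^T U)^(-1) U^T.
Compute U^T U =
  [10, -4]
  [-4, 12],
and U^T v = (3, -6).
Solve U^T U · c = U^T v for the coefficients: c = (3/26, -6/13). The projection is proj_W(v) = U c.
Check: (v - proj_W(v)) · u_1 = 0  (should be 0).
Check: (v - proj_W(v)) · u_2 = 0  (should be 0).
Result: proj_W(v) = (9/26, 3/13, 15/26, -21/13).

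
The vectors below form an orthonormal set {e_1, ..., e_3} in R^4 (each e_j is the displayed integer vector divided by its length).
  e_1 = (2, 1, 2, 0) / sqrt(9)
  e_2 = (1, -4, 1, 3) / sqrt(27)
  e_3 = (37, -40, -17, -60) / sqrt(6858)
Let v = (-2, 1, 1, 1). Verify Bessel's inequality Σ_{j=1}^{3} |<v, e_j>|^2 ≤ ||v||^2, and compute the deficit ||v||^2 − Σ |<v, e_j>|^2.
Σ |<v, e_j>|^2 = 1417/254; ||v||^2 = 7; deficit = 361/254

Write each e_j = u_j / sqrt(<u_j, u_j>) where u_j is the displayed integer vector. Then <v, e_j> = <v, u_j> / sqrt(<u_j, u_j>), so |<v, e_j>|^2 = <v, u_j>^2 / <u_j, u_j>.
Coefficients: <v, e_1> = -1/sqrt(9), <v, e_2> = -2/sqrt(27), <v, e_3> = -191/sqrt(6858).
Square and sum: Σ |<v, e_j>|^2 = 1417/254.
Compute ||v||^2 = v·v = 7.
Deficit = 7 − 1417/254 = 361/254 ≥ 0, confirming Bessel's inequality. (The deficit equals ||v − Σ <v,e_j> e_j||^2, the squared distance from v to span{e_j}.)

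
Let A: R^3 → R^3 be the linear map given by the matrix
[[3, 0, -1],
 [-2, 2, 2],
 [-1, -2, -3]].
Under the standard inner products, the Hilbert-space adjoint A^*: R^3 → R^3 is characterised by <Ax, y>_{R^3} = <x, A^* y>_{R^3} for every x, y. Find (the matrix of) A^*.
A^* = A^T =
[[3, -2, -1],
 [0, 2, -2],
 [-1, 2, -3]]

For real matrices with standard dot products, the defining identity <Ax, y> = <x, A^* y> gives (Ax)^T y = x^T (A^*) y, i.e. x^T A^T y = x^T (A^*) y. Since this holds for all x, y, we must have A^* = A^T. Therefore
A^* =
[[3, -2, -1],
 [0, 2, -2],
 [-1, 2, -3]].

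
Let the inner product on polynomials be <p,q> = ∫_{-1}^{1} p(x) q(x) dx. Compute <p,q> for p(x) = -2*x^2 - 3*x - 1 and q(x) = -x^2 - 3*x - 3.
<p,q> = 262/15

Expand the product: p(x)·q(x) = 2*x^4 + 9*x^3 + 16*x^2 + 12*x + 3.
∫_{-1}^{1} of each monomial x^k gives [2/(k+1) if k even, 0 if k odd]. Integrating term-by-term (or equivalently evaluating the antiderivative F(x) = 2*x^5/5 + 9*x^4/4 + 16*x^3/3 + 6*x^2 + 3*x at the endpoints):
  F(1) − F(−1) = 1019/60 − (-29/60) = 262/15.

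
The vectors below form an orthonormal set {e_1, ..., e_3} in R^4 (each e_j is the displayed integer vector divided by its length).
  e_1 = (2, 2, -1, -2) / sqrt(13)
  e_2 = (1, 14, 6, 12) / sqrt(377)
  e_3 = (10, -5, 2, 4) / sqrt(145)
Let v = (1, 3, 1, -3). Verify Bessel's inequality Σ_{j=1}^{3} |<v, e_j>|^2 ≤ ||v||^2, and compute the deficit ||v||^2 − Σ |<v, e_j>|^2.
Σ |<v, e_j>|^2 = 15; ||v||^2 = 20; deficit = 5

Write each e_j = u_j / sqrt(<u_j, u_j>) where u_j is the displayed integer vector. Then <v, e_j> = <v, u_j> / sqrt(<u_j, u_j>), so |<v, e_j>|^2 = <v, u_j>^2 / <u_j, u_j>.
Coefficients: <v, e_1> = 13/sqrt(13), <v, e_2> = 13/sqrt(377), <v, e_3> = -15/sqrt(145).
Square and sum: Σ |<v, e_j>|^2 = 15.
Compute ||v||^2 = v·v = 20.
Deficit = 20 − 15 = 5 ≥ 0, confirming Bessel's inequality. (The deficit equals ||v − Σ <v,e_j> e_j||^2, the squared distance from v to span{e_j}.)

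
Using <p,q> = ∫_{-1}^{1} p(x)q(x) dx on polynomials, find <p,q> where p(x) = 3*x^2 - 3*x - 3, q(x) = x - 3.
<p,q> = 10

Expand the product: p(x)·q(x) = 3*x^3 - 12*x^2 + 6*x + 9.
∫_{-1}^{1} of each monomial x^k gives [2/(k+1) if k even, 0 if k odd]. Integrating term-by-term (or equivalently evaluating the antiderivative F(x) = 3*x^4/4 - 4*x^3 + 3*x^2 + 9*x at the endpoints):
  F(1) − F(−1) = 35/4 − (-5/4) = 10.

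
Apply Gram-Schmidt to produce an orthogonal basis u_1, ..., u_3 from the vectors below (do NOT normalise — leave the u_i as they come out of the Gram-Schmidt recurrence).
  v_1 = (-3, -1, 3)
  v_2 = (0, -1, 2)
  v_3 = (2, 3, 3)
Orthogonal basis:
  u_1 = (-3, -1, 3)
  u_2 = (21/19, -12/19, 17/19)
  u_3 = (29/46, 87/23, 87/46)

Apply the Gram-Schmidt recurrence
  u_1 = v_1
  u_i = v_i − Σ_{j<i} ((v_i · u_j) / (u_j · u_j)) · u_j.

Step by step this gives:
  u_1 = (-3, -1, 3)
  u_2 = (21/19, -12/19, 17/19)
  u_3 = (29/46, 87/23, 87/46)

Orthogonality check:
  u_2 · u_1 = 0 (should be 0)
  u_3 · u_1 = 0 (should be 0)
  u_3 · u_2 = 0 (should be 0)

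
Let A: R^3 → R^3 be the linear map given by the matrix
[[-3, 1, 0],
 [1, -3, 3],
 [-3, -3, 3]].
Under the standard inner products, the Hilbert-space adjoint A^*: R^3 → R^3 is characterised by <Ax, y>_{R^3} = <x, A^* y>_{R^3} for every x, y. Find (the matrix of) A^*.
A^* = A^T =
[[-3, 1, -3],
 [1, -3, -3],
 [0, 3, 3]]

For real matrices with standard dot products, the defining identity <Ax, y> = <x, A^* y> gives (Ax)^T y = x^T (A^*) y, i.e. x^T A^T y = x^T (A^*) y. Since this holds for all x, y, we must have A^* = A^T. Therefore
A^* =
[[-3, 1, -3],
 [1, -3, -3],
 [0, 3, 3]].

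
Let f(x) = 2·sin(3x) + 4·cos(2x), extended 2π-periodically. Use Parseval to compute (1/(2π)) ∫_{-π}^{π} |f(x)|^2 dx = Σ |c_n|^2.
Σ |c_n|^2 = 10

Expand |f|^2 and use orthogonality of {sin(nx), cos(mx)} on [-π, π]:
  ∫_{-π}^{π} sin(nx)^2 dx = π, ∫ cos(mx)^2 dx = π, and cross terms integrate to 0.
So ∫_{-π}^{π} f(x)^2 dx = 2^2 · π + 4^2 · π = (4 + 16)π.
Divide by 2π: (4 + 16)/2 = 10.
By Parseval, this equals Σ |c_n|^2.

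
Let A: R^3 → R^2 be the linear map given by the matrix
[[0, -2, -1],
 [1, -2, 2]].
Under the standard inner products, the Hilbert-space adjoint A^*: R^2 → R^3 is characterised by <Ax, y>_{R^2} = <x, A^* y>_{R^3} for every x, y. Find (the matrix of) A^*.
A^* = A^T =
[[0, 1],
 [-2, -2],
 [-1, 2]]

For real matrices with standard dot products, the defining identity <Ax, y> = <x, A^* y> gives (Ax)^T y = x^T (A^*) y, i.e. x^T A^T y = x^T (A^*) y. Since this holds for all x, y, we must have A^* = A^T. Therefore
A^* =
[[0, 1],
 [-2, -2],
 [-1, 2]].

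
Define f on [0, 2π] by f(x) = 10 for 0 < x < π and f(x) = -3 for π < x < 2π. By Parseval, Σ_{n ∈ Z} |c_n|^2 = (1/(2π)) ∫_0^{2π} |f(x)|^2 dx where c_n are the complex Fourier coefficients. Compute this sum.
Σ |c_n|^2 = 109/2

Parseval equates the L^2 energy of f (normalised by 1/(2π)) with the ℓ^2 sum of its Fourier coefficients: (1/(2π)) ∫_0^{2π} |f|^2 = Σ |c_n|^2.
Compute the left side: (1/(2π)) [∫_0^π 10^2 dx + ∫_π^{2π} (-3)^2 dx] = (1/(2π)) · (100π + 9π) = (100 + 9)/2 = 109/2.
So Σ_{n ∈ Z} |c_n|^2 = 109/2.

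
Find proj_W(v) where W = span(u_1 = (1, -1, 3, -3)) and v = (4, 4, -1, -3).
proj_W(v) = (3/10, -3/10, 9/10, -9/10)

Set up U = [u_1 | ... | u_1] ∈ R^(4×1). The projector onto W = col(U) is P = U (U^T U)^(-1) U^T.
Compute U^T U =
  [20],
and U^T v = (6).
Solve U^T U · c = U^T v for the coefficients: c = (3/10). The projection is proj_W(v) = U c.
Check: (v - proj_W(v)) · u_1 = 0  (should be 0).
Result: proj_W(v) = (3/10, -3/10, 9/10, -9/10).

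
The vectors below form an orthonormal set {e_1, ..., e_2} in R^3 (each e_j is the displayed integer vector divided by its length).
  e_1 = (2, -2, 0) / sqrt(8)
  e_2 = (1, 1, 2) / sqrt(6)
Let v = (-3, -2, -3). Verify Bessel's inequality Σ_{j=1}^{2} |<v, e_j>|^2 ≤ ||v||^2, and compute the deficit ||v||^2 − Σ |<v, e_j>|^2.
Σ |<v, e_j>|^2 = 62/3; ||v||^2 = 22; deficit = 4/3

Write each e_j = u_j / sqrt(<u_j, u_j>) where u_j is the displayed integer vector. Then <v, e_j> = <v, u_j> / sqrt(<u_j, u_j>), so |<v, e_j>|^2 = <v, u_j>^2 / <u_j, u_j>.
Coefficients: <v, e_1> = -2/sqrt(8), <v, e_2> = -11/sqrt(6).
Square and sum: Σ |<v, e_j>|^2 = 62/3.
Compute ||v||^2 = v·v = 22.
Deficit = 22 − 62/3 = 4/3 ≥ 0, confirming Bessel's inequality. (The deficit equals ||v − Σ <v,e_j> e_j||^2, the squared distance from v to span{e_j}.)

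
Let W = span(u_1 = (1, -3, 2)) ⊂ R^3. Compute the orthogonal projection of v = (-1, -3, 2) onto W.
proj_W(v) = (6/7, -18/7, 12/7)

Set up U = [u_1 | ... | u_1] ∈ R^(3×1). The projector onto W = col(U) is P = U (U^T U)^(-1) U^T.
Compute U^T U =
  [14],
and U^T v = (12).
Solve U^T U · c = U^T v for the coefficients: c = (6/7). The projection is proj_W(v) = U c.
Check: (v - proj_W(v)) · u_1 = 0  (should be 0).
Result: proj_W(v) = (6/7, -18/7, 12/7).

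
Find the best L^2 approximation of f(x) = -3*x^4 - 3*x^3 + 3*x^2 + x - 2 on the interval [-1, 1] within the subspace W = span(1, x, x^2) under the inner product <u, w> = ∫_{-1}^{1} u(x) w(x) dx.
g(x) = 3*x^2/7 - 4*x/5 - 61/35

The best approximation g ∈ W is the orthogonal projection of f onto W. Writing g = a_0 + a_1 x + a_2 x^2, the coefficients solve the normal equations G · a = b where
  G_{ij} = <φ_i, φ_j> and b_i = <f, φ_i>, with φ_0 = 1, φ_1 = x, φ_2 = x^2.
G =
  [2, 0, 2/3]
  [0, 2/3, 0]
  [2/3, 0, 2/5],
b = (-16/5, -8/15, -104/105).
Solving gives a_0 = -61/35, a_1 = -4/5, a_2 = 3/7, so
  g(x) = 3*x^2/7 - 4*x/5 - 61/35.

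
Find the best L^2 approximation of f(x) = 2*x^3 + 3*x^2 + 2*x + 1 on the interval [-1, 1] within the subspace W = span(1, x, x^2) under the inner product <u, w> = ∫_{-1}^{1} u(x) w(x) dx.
g(x) = 3*x^2 + 16*x/5 + 1

The best approximation g ∈ W is the orthogonal projection of f onto W. Writing g = a_0 + a_1 x + a_2 x^2, the coefficients solve the normal equations G · a = b where
  G_{ij} = <φ_i, φ_j> and b_i = <f, φ_i>, with φ_0 = 1, φ_1 = x, φ_2 = x^2.
G =
  [2, 0, 2/3]
  [0, 2/3, 0]
  [2/3, 0, 2/5],
b = (4, 32/15, 28/15).
Solving gives a_0 = 1, a_1 = 16/5, a_2 = 3, so
  g(x) = 3*x^2 + 16*x/5 + 1.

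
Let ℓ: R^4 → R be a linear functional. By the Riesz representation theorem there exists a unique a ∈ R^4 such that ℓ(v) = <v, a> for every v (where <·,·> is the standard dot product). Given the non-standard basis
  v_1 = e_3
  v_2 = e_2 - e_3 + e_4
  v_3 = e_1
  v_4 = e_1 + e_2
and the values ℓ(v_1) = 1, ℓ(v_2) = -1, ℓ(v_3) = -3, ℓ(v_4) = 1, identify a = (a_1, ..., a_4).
a = (-3, 4, 1, -4)

Write a = (a_1, ..., a_4) in the standard basis. For each basis vector v_i, ℓ(v_i) = <v_i, a> is a linear equation in the a_j's. Collect the n equations into a matrix system V a = ℓ, where row i of V is v_i (expressed in the standard basis). Since V is invertible (lower-triangular with 1s on the diagonal, up to permutation), solve by back-substitution:
  V =
[[0, 0, 1, 0],
 [0, 1, -1, 1],
 [1, 0, 0, 0],
 [1, 1, 0, 0]]
  V a = (1, -1, -3, 1)
Solving gives a = (-3, 4, 1, -4).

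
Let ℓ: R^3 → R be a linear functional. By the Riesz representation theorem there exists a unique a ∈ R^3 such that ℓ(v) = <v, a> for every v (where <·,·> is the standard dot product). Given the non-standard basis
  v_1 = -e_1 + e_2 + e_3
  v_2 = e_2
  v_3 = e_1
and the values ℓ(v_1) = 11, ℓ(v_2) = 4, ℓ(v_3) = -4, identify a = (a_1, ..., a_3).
a = (-4, 4, 3)

Write a = (a_1, ..., a_3) in the standard basis. For each basis vector v_i, ℓ(v_i) = <v_i, a> is a linear equation in the a_j's. Collect the n equations into a matrix system V a = ℓ, where row i of V is v_i (expressed in the standard basis). Since V is invertible (lower-triangular with 1s on the diagonal, up to permutation), solve by back-substitution:
  V =
[[-1, 1, 1],
 [0, 1, 0],
 [1, 0, 0]]
  V a = (11, 4, -4)
Solving gives a = (-4, 4, 3).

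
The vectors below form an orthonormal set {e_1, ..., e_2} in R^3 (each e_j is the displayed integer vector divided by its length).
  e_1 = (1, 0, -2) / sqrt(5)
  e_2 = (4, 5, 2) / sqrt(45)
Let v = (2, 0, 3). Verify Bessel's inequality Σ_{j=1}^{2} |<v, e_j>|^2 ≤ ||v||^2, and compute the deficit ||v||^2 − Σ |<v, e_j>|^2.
Σ |<v, e_j>|^2 = 68/9; ||v||^2 = 13; deficit = 49/9

Write each e_j = u_j / sqrt(<u_j, u_j>) where u_j is the displayed integer vector. Then <v, e_j> = <v, u_j> / sqrt(<u_j, u_j>), so |<v, e_j>|^2 = <v, u_j>^2 / <u_j, u_j>.
Coefficients: <v, e_1> = -4/sqrt(5), <v, e_2> = 14/sqrt(45).
Square and sum: Σ |<v, e_j>|^2 = 68/9.
Compute ||v||^2 = v·v = 13.
Deficit = 13 − 68/9 = 49/9 ≥ 0, confirming Bessel's inequality. (The deficit equals ||v − Σ <v,e_j> e_j||^2, the squared distance from v to span{e_j}.)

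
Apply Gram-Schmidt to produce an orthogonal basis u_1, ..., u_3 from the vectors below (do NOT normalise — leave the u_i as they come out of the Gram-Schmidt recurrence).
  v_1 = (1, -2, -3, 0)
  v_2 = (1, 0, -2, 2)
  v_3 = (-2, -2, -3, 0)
Orthogonal basis:
  u_1 = (1, -2, -3, 0)
  u_2 = (1/2, 1, -1/2, 2)
  u_3 = (-204/77, -12/77, -60/77, 6/11)

Apply the Gram-Schmidt recurrence
  u_1 = v_1
  u_i = v_i − Σ_{j<i} ((v_i · u_j) / (u_j · u_j)) · u_j.

Step by step this gives:
  u_1 = (1, -2, -3, 0)
  u_2 = (1/2, 1, -1/2, 2)
  u_3 = (-204/77, -12/77, -60/77, 6/11)

Orthogonality check:
  u_2 · u_1 = 0 (should be 0)
  u_3 · u_1 = 0 (should be 0)
  u_3 · u_2 = 0 (should be 0)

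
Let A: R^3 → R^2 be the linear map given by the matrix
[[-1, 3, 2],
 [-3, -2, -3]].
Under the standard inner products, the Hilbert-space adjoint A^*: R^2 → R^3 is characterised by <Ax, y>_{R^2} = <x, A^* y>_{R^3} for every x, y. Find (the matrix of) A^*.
A^* = A^T =
[[-1, -3],
 [3, -2],
 [2, -3]]

For real matrices with standard dot products, the defining identity <Ax, y> = <x, A^* y> gives (Ax)^T y = x^T (A^*) y, i.e. x^T A^T y = x^T (A^*) y. Since this holds for all x, y, we must have A^* = A^T. Therefore
A^* =
[[-1, -3],
 [3, -2],
 [2, -3]].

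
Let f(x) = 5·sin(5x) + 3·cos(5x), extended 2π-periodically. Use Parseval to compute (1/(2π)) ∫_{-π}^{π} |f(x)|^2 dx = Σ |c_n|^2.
Σ |c_n|^2 = 17

Expand |f|^2 and use orthogonality of {sin(nx), cos(mx)} on [-π, π]:
  ∫_{-π}^{π} sin(nx)^2 dx = π, ∫ cos(mx)^2 dx = π, and cross terms integrate to 0.
So ∫_{-π}^{π} f(x)^2 dx = 5^2 · π + 3^2 · π = (25 + 9)π.
Divide by 2π: (25 + 9)/2 = 17.
By Parseval, this equals Σ |c_n|^2.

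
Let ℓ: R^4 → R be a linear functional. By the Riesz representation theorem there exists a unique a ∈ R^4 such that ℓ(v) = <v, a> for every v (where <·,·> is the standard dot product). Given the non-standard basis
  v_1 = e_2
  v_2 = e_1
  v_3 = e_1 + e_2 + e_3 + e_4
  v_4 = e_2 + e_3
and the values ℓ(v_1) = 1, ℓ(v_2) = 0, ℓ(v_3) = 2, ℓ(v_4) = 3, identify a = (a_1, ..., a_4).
a = (0, 1, 2, -1)

Write a = (a_1, ..., a_4) in the standard basis. For each basis vector v_i, ℓ(v_i) = <v_i, a> is a linear equation in the a_j's. Collect the n equations into a matrix system V a = ℓ, where row i of V is v_i (expressed in the standard basis). Since V is invertible (lower-triangular with 1s on the diagonal, up to permutation), solve by back-substitution:
  V =
[[0, 1, 0, 0],
 [1, 0, 0, 0],
 [1, 1, 1, 1],
 [0, 1, 1, 0]]
  V a = (1, 0, 2, 3)
Solving gives a = (0, 1, 2, -1).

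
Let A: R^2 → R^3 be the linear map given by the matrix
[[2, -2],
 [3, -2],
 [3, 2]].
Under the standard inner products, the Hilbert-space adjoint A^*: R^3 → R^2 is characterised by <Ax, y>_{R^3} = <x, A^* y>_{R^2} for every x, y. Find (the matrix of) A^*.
A^* = A^T =
[[2, 3, 3],
 [-2, -2, 2]]

For real matrices with standard dot products, the defining identity <Ax, y> = <x, A^* y> gives (Ax)^T y = x^T (A^*) y, i.e. x^T A^T y = x^T (A^*) y. Since this holds for all x, y, we must have A^* = A^T. Therefore
A^* =
[[2, 3, 3],
 [-2, -2, 2]].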